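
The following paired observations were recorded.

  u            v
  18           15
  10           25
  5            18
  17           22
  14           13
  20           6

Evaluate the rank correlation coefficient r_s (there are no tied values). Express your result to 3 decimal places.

-0.600

Rank u: 5, 2, 1, 4, 3, 6
Rank v: 3, 6, 4, 5, 2, 1
d = rank(u) − rank(v): 2, -4, -3, -1, 1, 5; Σd² = 56
ρ = 1 − 6Σd² / [n(n²−1)] = 1 − 6×56 / (6×35) = 1 − 336/210 ≈ -0.600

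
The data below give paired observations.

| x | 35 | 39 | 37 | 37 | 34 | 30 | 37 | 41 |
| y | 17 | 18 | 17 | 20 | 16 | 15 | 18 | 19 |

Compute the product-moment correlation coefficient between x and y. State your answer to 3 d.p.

n = 8, Σx = 290, Σy = 140, Σx² = 10590, Σy² = 2468, Σxy = 5105
nΣxy − ΣxΣy = 40840 − 40600 = 240
nΣx² − (Σx)² = 84720 − 84100 = 620; nΣy² − (Σy)² = 19744 − 19600 = 144
r = 240 / √(620 × 144) = 240 / 298.7976 ≈ 0.803

0.803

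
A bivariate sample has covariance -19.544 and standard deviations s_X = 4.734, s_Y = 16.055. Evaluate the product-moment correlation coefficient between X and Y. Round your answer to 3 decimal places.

-0.257

r = Cov(X,Y) / (s_X · s_Y) = -19.544 / (4.734 × 16.055)
  = -19.544 / 76.0044 ≈ -0.257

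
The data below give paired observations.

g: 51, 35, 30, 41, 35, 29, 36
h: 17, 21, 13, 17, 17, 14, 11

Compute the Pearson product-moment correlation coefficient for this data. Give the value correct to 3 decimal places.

0.321

n = 7, Σg = 257, Σh = 110, Σg² = 9769, Σh² = 1794, Σgh = 4086
nΣgh − ΣgΣh = 28602 − 28270 = 332
nΣg² − (Σg)² = 68383 − 66049 = 2334; nΣh² − (Σh)² = 12558 − 12100 = 458
r = 332 / √(2334 × 458) = 332 / 1033.9110 ≈ 0.321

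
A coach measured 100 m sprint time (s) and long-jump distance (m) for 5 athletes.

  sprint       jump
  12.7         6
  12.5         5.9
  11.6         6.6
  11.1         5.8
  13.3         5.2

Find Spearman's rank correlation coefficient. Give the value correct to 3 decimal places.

-0.300

Rank sprint: 4, 3, 2, 1, 5
Rank jump: 4, 3, 5, 2, 1
d = rank(sprint) − rank(jump): 0, 0, -3, -1, 4; Σd² = 26
ρ = 1 − 6Σd² / [n(n²−1)] = 1 − 6×26 / (5×24) = 1 − 156/120 ≈ -0.300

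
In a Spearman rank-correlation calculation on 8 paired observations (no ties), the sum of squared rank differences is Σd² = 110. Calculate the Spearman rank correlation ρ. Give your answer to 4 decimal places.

-0.3095

ρ = 1 − 6Σd² / [n(n²−1)] = 1 − 6×110 / (8×63)
  = 1 − 660/504 = 1 − 1.30952 ≈ -0.3095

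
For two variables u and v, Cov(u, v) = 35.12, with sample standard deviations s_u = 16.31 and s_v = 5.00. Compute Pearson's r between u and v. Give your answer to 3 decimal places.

r = Cov(u,v) / (s_u · s_v) = 35.12 / (16.31 × 5.00)
  = 35.12 / 81.5500 ≈ 0.431

0.431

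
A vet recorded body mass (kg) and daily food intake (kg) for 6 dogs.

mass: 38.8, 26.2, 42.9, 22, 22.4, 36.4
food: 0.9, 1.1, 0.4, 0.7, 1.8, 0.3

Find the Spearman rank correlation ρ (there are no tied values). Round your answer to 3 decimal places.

Rank mass: 5, 3, 6, 1, 2, 4
Rank food: 4, 5, 2, 3, 6, 1
d = rank(mass) − rank(food): 1, -2, 4, -2, -4, 3; Σd² = 50
ρ = 1 − 6Σd² / [n(n²−1)] = 1 − 6×50 / (6×35) = 1 − 300/210 ≈ -0.429

-0.429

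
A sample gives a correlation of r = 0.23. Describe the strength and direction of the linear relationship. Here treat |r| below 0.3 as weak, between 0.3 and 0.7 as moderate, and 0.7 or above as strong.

weak positive

r = 0.23 > 0 so the relationship is positive.
|r| = 0.23, which falls in the weak range.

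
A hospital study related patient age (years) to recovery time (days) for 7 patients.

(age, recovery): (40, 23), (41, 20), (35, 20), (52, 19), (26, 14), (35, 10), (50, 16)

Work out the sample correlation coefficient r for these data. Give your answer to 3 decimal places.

n = 7, Σx = 279, Σy = 122, Σx² = 11611, Σy² = 2242, Σxy = 4942
nΣxy − ΣxΣy = 34594 − 34038 = 556
nΣx² − (Σx)² = 81277 − 77841 = 3436; nΣy² − (Σy)² = 15694 − 14884 = 810
r = 556 / √(3436 × 810) = 556 / 1668.2806 ≈ 0.333

0.333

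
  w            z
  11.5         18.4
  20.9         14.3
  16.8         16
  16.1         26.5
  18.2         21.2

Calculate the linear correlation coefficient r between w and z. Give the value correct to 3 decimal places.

n = 5, Σw = 83.5, Σz = 96.4, Σw² = 1441.75, Σz² = 1950.74, Σwz = 1591.76
nΣwz − ΣwΣz = 7958.8 − 8049.4 = -90.6
nΣw² − (Σw)² = 7208.75 − 6972.25 = 236.5; nΣz² − (Σz)² = 9753.7 − 9292.96 = 460.74
r = -90.6 / √(236.5 × 460.74) = -90.6 / 330.0985 ≈ -0.274

-0.274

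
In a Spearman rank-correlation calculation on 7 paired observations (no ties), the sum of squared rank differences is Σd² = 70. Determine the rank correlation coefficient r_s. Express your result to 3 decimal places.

ρ = 1 − 6Σd² / [n(n²−1)] = 1 − 6×70 / (7×48)
  = 1 − 420/336 = 1 − 1.2500 ≈ -0.250

-0.250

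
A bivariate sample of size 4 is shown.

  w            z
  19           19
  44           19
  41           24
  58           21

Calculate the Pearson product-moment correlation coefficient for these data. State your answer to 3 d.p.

n = 4, Σw = 162, Σz = 83, Σw² = 7342, Σz² = 1739, Σwz = 3399
nΣwz − ΣwΣz = 13596 − 13446 = 150
nΣw² − (Σw)² = 29368 − 26244 = 3124; nΣz² − (Σz)² = 6956 − 6889 = 67
r = 150 / √(3124 × 67) = 150 / 457.5019 ≈ 0.328

0.328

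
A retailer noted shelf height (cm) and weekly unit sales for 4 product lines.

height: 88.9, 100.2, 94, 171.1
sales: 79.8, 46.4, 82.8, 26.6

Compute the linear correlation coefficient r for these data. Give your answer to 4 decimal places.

-0.8504

n = 4, Σx = 454.2, Σy = 235.6, Σx² = 56054.46, Σy² = 16084.4, Σxy = 24077.96
nΣxy − ΣxΣy = 96311.84 − 107009.52 = -10697.68
nΣx² − (Σx)² = 224217.84 − 206297.64 = 17920.2; nΣy² − (Σy)² = 64337.6 − 55507.36 = 8830.24
r = -10697.68 / √(17920.2 × 8830.24) = -10697.68 / 12579.3349 ≈ -0.8504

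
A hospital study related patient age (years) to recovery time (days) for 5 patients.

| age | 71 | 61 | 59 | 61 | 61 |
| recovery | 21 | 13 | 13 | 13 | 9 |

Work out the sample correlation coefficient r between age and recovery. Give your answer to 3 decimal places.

0.879

n = 5, Σx = 313, Σy = 69, Σx² = 19685, Σy² = 1029, Σxy = 4393
nΣxy − ΣxΣy = 21965 − 21597 = 368
nΣx² − (Σx)² = 98425 − 97969 = 456; nΣy² − (Σy)² = 5145 − 4761 = 384
r = 368 / √(456 × 384) = 368 / 418.4543 ≈ 0.879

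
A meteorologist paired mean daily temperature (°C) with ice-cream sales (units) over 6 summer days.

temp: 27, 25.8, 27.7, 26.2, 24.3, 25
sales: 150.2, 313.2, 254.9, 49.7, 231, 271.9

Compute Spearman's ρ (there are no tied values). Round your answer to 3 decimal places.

-0.257

Rank temp: 5, 3, 6, 4, 1, 2
Rank sales: 2, 6, 4, 1, 3, 5
d = rank(temp) − rank(sales): 3, -3, 2, 3, -2, -3; Σd² = 44
ρ = 1 − 6Σd² / [n(n²−1)] = 1 − 6×44 / (6×35) = 1 − 264/210 ≈ -0.257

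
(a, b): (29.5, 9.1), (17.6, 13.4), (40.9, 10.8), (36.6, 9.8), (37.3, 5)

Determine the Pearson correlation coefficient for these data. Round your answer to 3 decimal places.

-0.587

n = 5, Σa = 161.9, Σb = 48.1, Σa² = 5583.67, Σb² = 500.05, Σab = 1491.19
nΣab − ΣaΣb = 7455.95 − 7787.39 = -331.44
nΣa² − (Σa)² = 27918.35 − 26211.61 = 1706.74; nΣb² − (Σb)² = 2500.25 − 2313.61 = 186.64
r = -331.44 / √(1706.74 × 186.64) = -331.44 / 564.3988 ≈ -0.587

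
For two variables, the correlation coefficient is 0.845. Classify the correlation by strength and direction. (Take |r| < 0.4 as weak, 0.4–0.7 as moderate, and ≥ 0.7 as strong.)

strong positive

r = 0.845 > 0 so the relationship is positive.
|r| = 0.845, which falls in the strong range.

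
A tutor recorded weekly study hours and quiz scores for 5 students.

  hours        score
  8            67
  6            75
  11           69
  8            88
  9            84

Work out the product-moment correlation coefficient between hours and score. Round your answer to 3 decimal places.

n = 5, Σx = 42, Σy = 383, Σx² = 366, Σy² = 29675, Σxy = 3205
nΣxy − ΣxΣy = 16025 − 16086 = -61
nΣx² − (Σx)² = 1830 − 1764 = 66; nΣy² − (Σy)² = 148375 − 146689 = 1686
r = -61 / √(66 × 1686) = -61 / 333.5806 ≈ -0.183

-0.183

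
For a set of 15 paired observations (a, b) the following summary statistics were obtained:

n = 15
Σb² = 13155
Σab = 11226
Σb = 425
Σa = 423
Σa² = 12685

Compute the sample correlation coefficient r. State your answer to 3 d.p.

-0.827

r = (nΣab − ΣaΣb) / √[(nΣa² − (Σa)²)(nΣb² − (Σb)²)]
Numerator: 15×11226 − 423×425 = -11385
Denominator: √[(190275 − 178929)(197325 − 180625)] = √[11346 × 16700] = 13765.1081
r = -11385 / 13765.1081 ≈ -0.827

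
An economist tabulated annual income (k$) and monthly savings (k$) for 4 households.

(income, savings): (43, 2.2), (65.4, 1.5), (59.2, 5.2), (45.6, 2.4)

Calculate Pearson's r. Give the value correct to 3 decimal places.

0.146

n = 4, Σx = 213.2, Σy = 11.3, Σx² = 11710.16, Σy² = 39.89, Σxy = 609.98
nΣxy − ΣxΣy = 2439.92 − 2409.16 = 30.76
nΣx² − (Σx)² = 46840.64 − 45454.24 = 1386.4; nΣy² − (Σy)² = 159.56 − 127.69 = 31.87
r = 30.76 / √(1386.4 × 31.87) = 30.76 / 210.2013 ≈ 0.146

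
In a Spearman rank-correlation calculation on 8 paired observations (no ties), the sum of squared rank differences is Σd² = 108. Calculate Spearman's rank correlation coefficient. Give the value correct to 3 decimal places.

ρ = 1 − 6Σd² / [n(n²−1)] = 1 − 6×108 / (8×63)
  = 1 − 648/504 = 1 − 1.2857 ≈ -0.286

-0.286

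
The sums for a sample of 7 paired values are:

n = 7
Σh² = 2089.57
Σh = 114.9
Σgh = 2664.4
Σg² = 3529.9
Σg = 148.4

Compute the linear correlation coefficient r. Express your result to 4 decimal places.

0.8175

r = (nΣgh − ΣgΣh) / √[(nΣg² − (Σg)²)(nΣh² − (Σh)²)]
Numerator: 7×2664.4 − 148.4×114.9 = 1599.64
Denominator: √[(24709.3 − 22022.56)(14626.99 − 13202.01)] = √[2686.74 × 1424.98] = 1956.6683
r = 1599.64 / 1956.6683 ≈ 0.8175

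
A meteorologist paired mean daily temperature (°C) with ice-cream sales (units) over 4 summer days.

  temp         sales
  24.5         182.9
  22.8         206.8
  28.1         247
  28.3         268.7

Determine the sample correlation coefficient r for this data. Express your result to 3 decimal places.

n = 4, Σx = 103.7, Σy = 905.4, Σx² = 2710.59, Σy² = 209427.34, Σxy = 23741
nΣxy − ΣxΣy = 94964 − 93889.98 = 1074.02
nΣx² − (Σx)² = 10842.36 − 10753.69 = 88.67; nΣy² − (Σy)² = 837709.36 − 819749.16 = 17960.2
r = 1074.02 / √(88.67 × 17960.2) = 1074.02 / 1261.9552 ≈ 0.851

0.851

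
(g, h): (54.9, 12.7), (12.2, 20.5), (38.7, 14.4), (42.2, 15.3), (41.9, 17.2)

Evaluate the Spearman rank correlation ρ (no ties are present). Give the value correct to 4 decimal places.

-0.7000

Rank g: 5, 1, 2, 4, 3
Rank h: 1, 5, 2, 3, 4
d = rank(g) − rank(h): 4, -4, 0, 1, -1; Σd² = 34
ρ = 1 − 6Σd² / [n(n²−1)] = 1 − 6×34 / (5×24) = 1 − 204/120 ≈ -0.7000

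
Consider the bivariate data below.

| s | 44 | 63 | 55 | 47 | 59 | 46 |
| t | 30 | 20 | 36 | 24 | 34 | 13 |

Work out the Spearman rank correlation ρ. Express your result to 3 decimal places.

0.143

Rank s: 1, 6, 4, 3, 5, 2
Rank t: 4, 2, 6, 3, 5, 1
d = rank(s) − rank(t): -3, 4, -2, 0, 0, 1; Σd² = 30
ρ = 1 − 6Σd² / [n(n²−1)] = 1 − 6×30 / (6×35) = 1 − 180/210 ≈ 0.143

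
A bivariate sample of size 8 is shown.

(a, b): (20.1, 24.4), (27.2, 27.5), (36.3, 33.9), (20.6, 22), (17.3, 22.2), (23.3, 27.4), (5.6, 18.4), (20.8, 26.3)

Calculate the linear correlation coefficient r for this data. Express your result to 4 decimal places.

n = 8, Σa = 171.2, Σb = 202.1, Σa² = 4192.08, Σb² = 5258.67, Σab = 4594.77
nΣab − ΣaΣb = 36758.16 − 34599.52 = 2158.64
nΣa² − (Σa)² = 33536.64 − 29309.44 = 4227.2; nΣb² − (Σb)² = 42069.36 − 40844.41 = 1224.95
r = 2158.64 / √(4227.2 × 1224.95) = 2158.64 / 2275.5458 ≈ 0.9486

0.9486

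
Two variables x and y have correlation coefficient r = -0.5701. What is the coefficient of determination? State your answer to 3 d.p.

r² = (-0.5701)² = 0.325

0.325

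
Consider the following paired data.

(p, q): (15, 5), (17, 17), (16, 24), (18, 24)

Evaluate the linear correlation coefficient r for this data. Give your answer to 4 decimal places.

n = 4, Σp = 66, Σq = 70, Σp² = 1094, Σq² = 1466, Σpq = 1180
nΣpq − ΣpΣq = 4720 − 4620 = 100
nΣp² − (Σp)² = 4376 − 4356 = 20; nΣq² − (Σq)² = 5864 − 4900 = 964
r = 100 / √(20 × 964) = 100 / 138.8524 ≈ 0.7202

0.7202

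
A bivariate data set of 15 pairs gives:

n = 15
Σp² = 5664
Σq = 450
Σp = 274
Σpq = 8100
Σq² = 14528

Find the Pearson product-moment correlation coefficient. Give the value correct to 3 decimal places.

r = (nΣpq − ΣpΣq) / √[(nΣp² − (Σp)²)(nΣq² − (Σq)²)]
Numerator: 15×8100 − 274×450 = -1800
Denominator: √[(84960 − 75076)(217920 − 202500)] = √[9884 × 15420] = 12345.4963
r = -1800 / 12345.4963 ≈ -0.146

-0.146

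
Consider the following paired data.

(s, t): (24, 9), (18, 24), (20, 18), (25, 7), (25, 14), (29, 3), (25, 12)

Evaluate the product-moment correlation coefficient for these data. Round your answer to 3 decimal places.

-0.931

n = 7, Σs = 166, Σt = 87, Σs² = 4016, Σt² = 1379, Σst = 1920
nΣst − ΣsΣt = 13440 − 14442 = -1002
nΣs² − (Σs)² = 28112 − 27556 = 556; nΣt² − (Σt)² = 9653 − 7569 = 2084
r = -1002 / √(556 × 2084) = -1002 / 1076.4311 ≈ -0.931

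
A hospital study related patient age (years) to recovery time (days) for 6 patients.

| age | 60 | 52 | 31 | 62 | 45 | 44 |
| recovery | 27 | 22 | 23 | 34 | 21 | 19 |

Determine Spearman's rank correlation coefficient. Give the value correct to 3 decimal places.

Rank age: 5, 4, 1, 6, 3, 2
Rank recovery: 5, 3, 4, 6, 2, 1
d = rank(age) − rank(recovery): 0, 1, -3, 0, 1, 1; Σd² = 12
ρ = 1 − 6Σd² / [n(n²−1)] = 1 − 6×12 / (6×35) = 1 − 72/210 ≈ 0.657

0.657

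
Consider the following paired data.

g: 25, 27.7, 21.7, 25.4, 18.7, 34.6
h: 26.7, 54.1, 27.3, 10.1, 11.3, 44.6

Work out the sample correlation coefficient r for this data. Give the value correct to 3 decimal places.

0.681

n = 6, Σg = 153.1, Σh = 174.1, Σg² = 4055.19, Σh² = 6603.85, Σgh = 4769.49
nΣgh − ΣgΣh = 28616.94 − 26654.71 = 1962.23
nΣg² − (Σg)² = 24331.14 − 23439.61 = 891.53; nΣh² − (Σh)² = 39623.1 − 30310.81 = 9312.29
r = 1962.23 / √(891.53 × 9312.29) = 1962.23 / 2881.3514 ≈ 0.681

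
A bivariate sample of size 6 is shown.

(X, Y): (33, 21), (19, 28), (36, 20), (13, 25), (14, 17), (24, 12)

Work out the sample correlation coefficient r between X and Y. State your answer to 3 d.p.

n = 6, ΣX = 139, ΣY = 123, ΣX² = 3687, ΣY² = 2683, ΣXY = 2796
nΣXY − ΣXΣY = 16776 − 17097 = -321
nΣX² − (ΣX)² = 22122 − 19321 = 2801; nΣY² − (ΣY)² = 16098 − 15129 = 969
r = -321 / √(2801 × 969) = -321 / 1647.4735 ≈ -0.195

-0.195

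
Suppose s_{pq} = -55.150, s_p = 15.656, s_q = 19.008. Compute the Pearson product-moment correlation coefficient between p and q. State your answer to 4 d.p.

r = Cov(p,q) / (s_p · s_q) = -55.150 / (15.656 × 19.008)
  = -55.150 / 297.5892 ≈ -0.1853

-0.1853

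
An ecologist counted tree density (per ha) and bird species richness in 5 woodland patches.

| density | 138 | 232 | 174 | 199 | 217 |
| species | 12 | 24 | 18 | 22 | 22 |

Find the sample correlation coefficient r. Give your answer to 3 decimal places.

0.976

n = 5, Σx = 960, Σy = 98, Σx² = 189834, Σy² = 2012, Σxy = 19508
nΣxy − ΣxΣy = 97540 − 94080 = 3460
nΣx² − (Σx)² = 949170 − 921600 = 27570; nΣy² − (Σy)² = 10060 − 9604 = 456
r = 3460 / √(27570 × 456) = 3460 / 3545.6903 ≈ 0.976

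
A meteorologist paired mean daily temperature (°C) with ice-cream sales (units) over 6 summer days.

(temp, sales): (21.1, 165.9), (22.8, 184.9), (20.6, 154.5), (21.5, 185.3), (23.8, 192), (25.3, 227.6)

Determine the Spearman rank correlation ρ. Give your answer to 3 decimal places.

Rank temp: 2, 4, 1, 3, 5, 6
Rank sales: 2, 3, 1, 4, 5, 6
d = rank(temp) − rank(sales): 0, 1, 0, -1, 0, 0; Σd² = 2
ρ = 1 − 6Σd² / [n(n²−1)] = 1 − 6×2 / (6×35) = 1 − 12/210 ≈ 0.943

0.943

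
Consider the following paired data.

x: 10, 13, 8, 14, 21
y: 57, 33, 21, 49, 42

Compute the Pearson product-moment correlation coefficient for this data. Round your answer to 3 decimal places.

n = 5, Σx = 66, Σy = 202, Σx² = 970, Σy² = 8944, Σxy = 2735
nΣxy − ΣxΣy = 13675 − 13332 = 343
nΣx² − (Σx)² = 4850 − 4356 = 494; nΣy² − (Σy)² = 44720 − 40804 = 3916
r = 343 / √(494 × 3916) = 343 / 1390.8645 ≈ 0.247

0.247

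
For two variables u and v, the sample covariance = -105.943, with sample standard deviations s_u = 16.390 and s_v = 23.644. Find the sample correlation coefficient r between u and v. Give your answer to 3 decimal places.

r = Cov(u,v) / (s_u · s_v) = -105.943 / (16.390 × 23.644)
  = -105.943 / 387.5252 ≈ -0.273

-0.273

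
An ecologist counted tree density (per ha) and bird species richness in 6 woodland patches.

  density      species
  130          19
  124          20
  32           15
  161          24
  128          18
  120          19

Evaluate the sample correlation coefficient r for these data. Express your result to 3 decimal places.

0.873

n = 6, Σx = 695, Σy = 115, Σx² = 90005, Σy² = 2247, Σxy = 13878
nΣxy − ΣxΣy = 83268 − 79925 = 3343
nΣx² − (Σx)² = 540030 − 483025 = 57005; nΣy² − (Σy)² = 13482 − 13225 = 257
r = 3343 / √(57005 × 257) = 3343 / 3827.5691 ≈ 0.873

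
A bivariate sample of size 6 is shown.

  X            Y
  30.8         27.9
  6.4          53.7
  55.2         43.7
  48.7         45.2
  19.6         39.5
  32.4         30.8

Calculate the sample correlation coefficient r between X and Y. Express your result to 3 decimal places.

-0.186

n = 6, ΣX = 193.1, ΣY = 240.8, ΣX² = 7842.25, ΣY² = 10123.72, ΣXY = 7588.6
nΣXY − ΣXΣY = 45531.6 − 46498.48 = -966.88
nΣX² − (ΣX)² = 47053.5 − 37287.61 = 9765.89; nΣY² − (ΣY)² = 60742.32 − 57984.64 = 2757.68
r = -966.88 / √(9765.89 × 2757.68) = -966.88 / 5189.5279 ≈ -0.186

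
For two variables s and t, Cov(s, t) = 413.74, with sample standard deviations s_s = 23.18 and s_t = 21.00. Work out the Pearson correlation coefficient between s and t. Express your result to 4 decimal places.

0.8500

r = Cov(s,t) / (s_s · s_t) = 413.74 / (23.18 × 21.00)
  = 413.74 / 486.7800 ≈ 0.8500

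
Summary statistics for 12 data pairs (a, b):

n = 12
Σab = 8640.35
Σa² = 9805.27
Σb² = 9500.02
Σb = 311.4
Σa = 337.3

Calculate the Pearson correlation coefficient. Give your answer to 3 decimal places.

r = (nΣab − ΣaΣb) / √[(nΣa² − (Σa)²)(nΣb² − (Σb)²)]
Numerator: 12×8640.35 − 337.3×311.4 = -1351.02
Denominator: √[(117663.24 − 113771.29)(114000.24 − 96969.96)] = √[3891.95 × 17030.28] = 8141.3143
r = -1351.02 / 8141.3143 ≈ -0.166

-0.166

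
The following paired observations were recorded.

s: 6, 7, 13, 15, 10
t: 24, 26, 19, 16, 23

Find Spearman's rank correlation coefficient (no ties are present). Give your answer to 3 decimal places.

-0.900

Rank s: 1, 2, 4, 5, 3
Rank t: 4, 5, 2, 1, 3
d = rank(s) − rank(t): -3, -3, 2, 4, 0; Σd² = 38
ρ = 1 − 6Σd² / [n(n²−1)] = 1 − 6×38 / (5×24) = 1 − 228/120 ≈ -0.900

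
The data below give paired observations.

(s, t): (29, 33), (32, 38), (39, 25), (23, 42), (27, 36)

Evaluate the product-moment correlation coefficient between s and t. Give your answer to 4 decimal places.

-0.8752

n = 5, Σs = 150, Σt = 174, Σs² = 4644, Σt² = 6218, Σst = 5086
nΣst − ΣsΣt = 25430 − 26100 = -670
nΣs² − (Σs)² = 23220 − 22500 = 720; nΣt² − (Σt)² = 31090 − 30276 = 814
r = -670 / √(720 × 814) = -670 / 765.5586 ≈ -0.8752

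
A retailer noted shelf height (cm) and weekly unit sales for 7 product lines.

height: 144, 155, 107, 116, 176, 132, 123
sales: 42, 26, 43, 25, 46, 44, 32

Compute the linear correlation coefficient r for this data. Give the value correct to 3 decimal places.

n = 7, Σx = 953, Σy = 258, Σx² = 133195, Σy² = 9990, Σxy = 35419
nΣxy − ΣxΣy = 247933 − 245874 = 2059
nΣx² − (Σx)² = 932365 − 908209 = 24156; nΣy² − (Σy)² = 69930 − 66564 = 3366
r = 2059 / √(24156 × 3366) = 2059 / 9017.1556 ≈ 0.228

0.228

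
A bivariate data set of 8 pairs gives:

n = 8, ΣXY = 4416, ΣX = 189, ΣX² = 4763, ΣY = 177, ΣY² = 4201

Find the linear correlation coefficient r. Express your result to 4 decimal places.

r = (nΣXY − ΣXΣY) / √[(nΣX² − (ΣX)²)(nΣY² − (ΣY)²)]
Numerator: 8×4416 − 189×177 = 1875
Denominator: √[(38104 − 35721)(33608 − 31329)] = √[2383 × 2279] = 2330.4199
r = 1875 / 2330.4199 ≈ 0.8046

0.8046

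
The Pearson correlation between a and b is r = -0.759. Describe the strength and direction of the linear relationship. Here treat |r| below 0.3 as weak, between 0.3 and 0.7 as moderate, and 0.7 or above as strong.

strong negative

r = -0.759 < 0 so the relationship is negative.
|r| = 0.759, which falls in the strong range.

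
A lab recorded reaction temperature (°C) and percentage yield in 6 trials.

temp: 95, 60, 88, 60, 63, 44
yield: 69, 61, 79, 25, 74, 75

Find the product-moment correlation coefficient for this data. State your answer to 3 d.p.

n = 6, Σx = 410, Σy = 383, Σx² = 29874, Σy² = 26449, Σxy = 26629
nΣxy − ΣxΣy = 159774 − 157030 = 2744
nΣx² − (Σx)² = 179244 − 168100 = 11144; nΣy² − (Σy)² = 158694 − 146689 = 12005
r = 2744 / √(11144 × 12005) = 2744 / 11566.4913 ≈ 0.237

0.237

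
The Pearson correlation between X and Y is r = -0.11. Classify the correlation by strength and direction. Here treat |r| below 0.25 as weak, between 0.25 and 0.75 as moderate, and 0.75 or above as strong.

weak negative

r = -0.11 < 0 so the relationship is negative.
|r| = 0.11, which falls in the weak range.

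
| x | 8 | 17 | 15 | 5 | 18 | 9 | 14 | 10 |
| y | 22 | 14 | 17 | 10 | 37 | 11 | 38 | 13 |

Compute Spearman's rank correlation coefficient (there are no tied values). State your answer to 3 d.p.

0.548

Rank x: 2, 7, 6, 1, 8, 3, 5, 4
Rank y: 6, 4, 5, 1, 7, 2, 8, 3
d = rank(x) − rank(y): -4, 3, 1, 0, 1, 1, -3, 1; Σd² = 38
ρ = 1 − 6Σd² / [n(n²−1)] = 1 − 6×38 / (8×63) = 1 − 228/504 ≈ 0.548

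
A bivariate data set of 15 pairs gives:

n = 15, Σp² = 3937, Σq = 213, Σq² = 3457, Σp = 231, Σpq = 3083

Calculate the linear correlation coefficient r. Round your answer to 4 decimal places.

-0.4867

r = (nΣpq − ΣpΣq) / √[(nΣp² − (Σp)²)(nΣq² − (Σq)²)]
Numerator: 15×3083 − 231×213 = -2958
Denominator: √[(59055 − 53361)(51855 − 45369)] = √[5694 × 6486] = 6077.1115
r = -2958 / 6077.1115 ≈ -0.4867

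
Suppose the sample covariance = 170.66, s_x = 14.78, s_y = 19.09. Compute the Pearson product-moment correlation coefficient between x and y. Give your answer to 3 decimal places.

0.605

r = Cov(x,y) / (s_x · s_y) = 170.66 / (14.78 × 19.09)
  = 170.66 / 282.1502 ≈ 0.605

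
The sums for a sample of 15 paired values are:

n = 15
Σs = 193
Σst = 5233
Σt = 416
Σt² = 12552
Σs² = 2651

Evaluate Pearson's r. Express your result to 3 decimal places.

-0.290

r = (nΣst − ΣsΣt) / √[(nΣs² − (Σs)²)(nΣt² − (Σt)²)]
Numerator: 15×5233 − 193×416 = -1793
Denominator: √[(39765 − 37249)(188280 − 173056)] = √[2516 × 15224] = 6188.9889
r = -1793 / 6188.9889 ≈ -0.290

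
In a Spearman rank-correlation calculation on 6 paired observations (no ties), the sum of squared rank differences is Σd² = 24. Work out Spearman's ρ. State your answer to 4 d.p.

0.3143

ρ = 1 − 6Σd² / [n(n²−1)] = 1 − 6×24 / (6×35)
  = 1 − 144/210 = 1 − 0.68571 ≈ 0.3143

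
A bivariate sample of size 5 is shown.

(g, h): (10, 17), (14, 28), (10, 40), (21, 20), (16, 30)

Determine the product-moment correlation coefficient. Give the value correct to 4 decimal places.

-0.3298

n = 5, Σg = 71, Σh = 135, Σg² = 1093, Σh² = 3973, Σgh = 1862
nΣgh − ΣgΣh = 9310 − 9585 = -275
nΣg² − (Σg)² = 5465 − 5041 = 424; nΣh² − (Σh)² = 19865 − 18225 = 1640
r = -275 / √(424 × 1640) = -275 / 833.8825 ≈ -0.3298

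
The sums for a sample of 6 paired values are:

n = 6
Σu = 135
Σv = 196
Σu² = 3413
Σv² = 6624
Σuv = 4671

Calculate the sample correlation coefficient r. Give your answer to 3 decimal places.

r = (nΣuv − ΣuΣv) / √[(nΣu² − (Σu)²)(nΣv² − (Σv)²)]
Numerator: 6×4671 − 135×196 = 1566
Denominator: √[(20478 − 18225)(39744 − 38416)] = √[2253 × 1328] = 1729.7352
r = 1566 / 1729.7352 ≈ 0.905

0.905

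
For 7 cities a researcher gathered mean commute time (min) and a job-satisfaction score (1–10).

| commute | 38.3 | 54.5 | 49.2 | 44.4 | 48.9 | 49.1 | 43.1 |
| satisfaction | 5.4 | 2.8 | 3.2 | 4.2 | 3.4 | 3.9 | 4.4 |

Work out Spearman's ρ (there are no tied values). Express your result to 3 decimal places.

-0.964

Rank commute: 1, 7, 6, 3, 4, 5, 2
Rank satisfaction: 7, 1, 2, 5, 3, 4, 6
d = rank(commute) − rank(satisfaction): -6, 6, 4, -2, 1, 1, -4; Σd² = 110
ρ = 1 − 6Σd² / [n(n²−1)] = 1 − 6×110 / (7×48) = 1 − 660/336 ≈ -0.964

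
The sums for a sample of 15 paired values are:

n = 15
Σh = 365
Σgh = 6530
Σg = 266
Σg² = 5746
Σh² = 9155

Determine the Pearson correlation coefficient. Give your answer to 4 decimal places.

r = (nΣgh − ΣgΣh) / √[(nΣg² − (Σg)²)(nΣh² − (Σh)²)]
Numerator: 15×6530 − 266×365 = 860
Denominator: √[(86190 − 70756)(137325 − 133225)] = √[15434 × 4100] = 7954.8350
r = 860 / 7954.8350 ≈ 0.1081

0.1081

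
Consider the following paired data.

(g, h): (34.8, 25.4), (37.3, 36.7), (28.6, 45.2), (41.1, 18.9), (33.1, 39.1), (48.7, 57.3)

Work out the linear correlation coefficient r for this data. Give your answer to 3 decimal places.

0.232

n = 6, Σg = 223.6, Σh = 222.6, Σg² = 8576.8, Σh² = 9204.4, Σgh = 8407.06
nΣgh − ΣgΣh = 50442.36 − 49773.36 = 669
nΣg² − (Σg)² = 51460.8 − 49996.96 = 1463.84; nΣh² − (Σh)² = 55226.4 − 49550.76 = 5675.64
r = 669 / √(1463.84 × 5675.64) = 669 / 2882.3998 ≈ 0.232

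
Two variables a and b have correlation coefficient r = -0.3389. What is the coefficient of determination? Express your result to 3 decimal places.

r² = (-0.3389)² = 0.115

0.115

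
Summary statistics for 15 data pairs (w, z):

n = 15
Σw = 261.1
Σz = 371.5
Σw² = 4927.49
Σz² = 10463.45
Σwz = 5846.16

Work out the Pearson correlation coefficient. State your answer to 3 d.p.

-0.893

r = (nΣwz − ΣwΣz) / √[(nΣw² − (Σw)²)(nΣz² − (Σz)²)]
Numerator: 15×5846.16 − 261.1×371.5 = -9306.25
Denominator: √[(73912.35 − 68173.21)(156951.75 − 138012.25)] = √[5739.14 × 18939.5] = 10425.7586
r = -9306.25 / 10425.7586 ≈ -0.893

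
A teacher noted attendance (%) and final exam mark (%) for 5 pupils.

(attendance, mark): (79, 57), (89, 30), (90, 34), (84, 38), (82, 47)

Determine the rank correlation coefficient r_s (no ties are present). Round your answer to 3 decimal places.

Rank attendance: 1, 4, 5, 3, 2
Rank mark: 5, 1, 2, 3, 4
d = rank(attendance) − rank(mark): -4, 3, 3, 0, -2; Σd² = 38
ρ = 1 − 6Σd² / [n(n²−1)] = 1 − 6×38 / (5×24) = 1 − 228/120 ≈ -0.900

-0.900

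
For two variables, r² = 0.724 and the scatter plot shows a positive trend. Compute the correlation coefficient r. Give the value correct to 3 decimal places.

|r| = √0.724 = 0.851
The association is positive, so r = 0.851.

0.851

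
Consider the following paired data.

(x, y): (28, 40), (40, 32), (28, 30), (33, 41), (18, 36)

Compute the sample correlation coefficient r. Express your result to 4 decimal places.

-0.1393

n = 5, Σx = 147, Σy = 179, Σx² = 4581, Σy² = 6501, Σxy = 5241
nΣxy − ΣxΣy = 26205 − 26313 = -108
nΣx² − (Σx)² = 22905 − 21609 = 1296; nΣy² − (Σy)² = 32505 − 32041 = 464
r = -108 / √(1296 × 464) = -108 / 775.4637 ≈ -0.1393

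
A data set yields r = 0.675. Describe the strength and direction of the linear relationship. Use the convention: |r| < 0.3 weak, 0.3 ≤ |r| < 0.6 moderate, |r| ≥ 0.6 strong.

r = 0.675 > 0 so the relationship is positive.
|r| = 0.675, which falls in the strong range.

strong positive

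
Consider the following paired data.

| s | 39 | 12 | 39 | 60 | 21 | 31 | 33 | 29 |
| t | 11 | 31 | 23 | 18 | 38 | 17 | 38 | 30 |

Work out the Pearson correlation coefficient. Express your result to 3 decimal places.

-0.573

n = 8, Σs = 264, Σt = 206, Σs² = 10118, Σt² = 6012, Σst = 6227
nΣst − ΣsΣt = 49816 − 54384 = -4568
nΣs² − (Σs)² = 80944 − 69696 = 11248; nΣt² − (Σt)² = 48096 − 42436 = 5660
r = -4568 / √(11248 × 5660) = -4568 / 7978.9523 ≈ -0.573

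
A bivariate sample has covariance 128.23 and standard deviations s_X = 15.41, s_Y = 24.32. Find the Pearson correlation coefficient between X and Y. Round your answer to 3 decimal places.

0.342

r = Cov(X,Y) / (s_X · s_Y) = 128.23 / (15.41 × 24.32)
  = 128.23 / 374.7712 ≈ 0.342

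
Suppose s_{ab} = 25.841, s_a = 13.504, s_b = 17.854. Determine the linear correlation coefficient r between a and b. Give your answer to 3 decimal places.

0.107

r = Cov(a,b) / (s_a · s_b) = 25.841 / (13.504 × 17.854)
  = 25.841 / 241.1004 ≈ 0.107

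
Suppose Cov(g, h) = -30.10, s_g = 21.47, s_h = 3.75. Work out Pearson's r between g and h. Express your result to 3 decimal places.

-0.374

r = Cov(g,h) / (s_g · s_h) = -30.10 / (21.47 × 3.75)
  = -30.10 / 80.5125 ≈ -0.374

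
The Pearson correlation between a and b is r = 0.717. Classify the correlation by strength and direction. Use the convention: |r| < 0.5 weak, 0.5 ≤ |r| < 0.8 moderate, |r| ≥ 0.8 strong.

moderate positive

r = 0.717 > 0 so the relationship is positive.
|r| = 0.717, which falls in the moderate range.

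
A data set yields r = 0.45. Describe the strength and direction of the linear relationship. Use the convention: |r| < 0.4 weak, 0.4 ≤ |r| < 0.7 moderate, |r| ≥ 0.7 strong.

moderate positive

r = 0.45 > 0 so the relationship is positive.
|r| = 0.45, which falls in the moderate range.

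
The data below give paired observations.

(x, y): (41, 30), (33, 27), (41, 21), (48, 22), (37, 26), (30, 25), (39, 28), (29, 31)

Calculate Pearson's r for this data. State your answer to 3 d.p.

-0.516

n = 8, Σx = 298, Σy = 210, Σx² = 11386, Σy² = 5600, Σxy = 7741
nΣxy − ΣxΣy = 61928 − 62580 = -652
nΣx² − (Σx)² = 91088 − 88804 = 2284; nΣy² − (Σy)² = 44800 − 44100 = 700
r = -652 / √(2284 × 700) = -652 / 1264.4366 ≈ -0.516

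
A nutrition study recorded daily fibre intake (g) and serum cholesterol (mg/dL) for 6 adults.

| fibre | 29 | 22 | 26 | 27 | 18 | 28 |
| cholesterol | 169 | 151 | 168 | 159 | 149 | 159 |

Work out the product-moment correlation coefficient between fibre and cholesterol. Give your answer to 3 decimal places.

n = 6, Σx = 150, Σy = 955, Σx² = 3838, Σy² = 152349, Σxy = 24018
nΣxy − ΣxΣy = 144108 − 143250 = 858
nΣx² − (Σx)² = 23028 − 22500 = 528; nΣy² − (Σy)² = 914094 − 912025 = 2069
r = 858 / √(528 × 2069) = 858 / 1045.1947 ≈ 0.821

0.821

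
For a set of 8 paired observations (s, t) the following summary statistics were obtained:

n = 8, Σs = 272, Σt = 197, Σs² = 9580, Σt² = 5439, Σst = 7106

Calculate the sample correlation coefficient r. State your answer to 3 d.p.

0.924

r = (nΣst − ΣsΣt) / √[(nΣs² − (Σs)²)(nΣt² − (Σt)²)]
Numerator: 8×7106 − 272×197 = 3264
Denominator: √[(76640 − 73984)(43512 − 38809)] = √[2656 × 4703] = 3534.2847
r = 3264 / 3534.2847 ≈ 0.924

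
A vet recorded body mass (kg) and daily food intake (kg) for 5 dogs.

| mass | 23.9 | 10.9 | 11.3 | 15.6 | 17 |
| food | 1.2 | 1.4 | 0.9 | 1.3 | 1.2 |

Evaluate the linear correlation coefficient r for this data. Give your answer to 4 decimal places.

n = 5, Σx = 78.7, Σy = 6, Σx² = 1350.07, Σy² = 7.34, Σxy = 94.79
nΣxy − ΣxΣy = 473.95 − 472.2 = 1.75
nΣx² − (Σx)² = 6750.35 − 6193.69 = 556.66; nΣy² − (Σy)² = 36.7 − 36 = 0.7
r = 1.75 / √(556.66 × 0.7) = 1.75 / 19.7399 ≈ 0.0887

0.0887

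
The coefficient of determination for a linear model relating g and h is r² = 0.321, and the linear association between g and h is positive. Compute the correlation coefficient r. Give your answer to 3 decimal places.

0.567

|r| = √0.321 = 0.567
The association is positive, so r = 0.567.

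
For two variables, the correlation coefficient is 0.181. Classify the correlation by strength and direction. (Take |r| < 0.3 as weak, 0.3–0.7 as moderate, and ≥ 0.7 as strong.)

r = 0.181 > 0 so the relationship is positive.
|r| = 0.181, which falls in the weak range.

weak positive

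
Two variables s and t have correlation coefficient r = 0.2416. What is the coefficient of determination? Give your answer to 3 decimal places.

0.058

r² = (0.2416)² = 0.058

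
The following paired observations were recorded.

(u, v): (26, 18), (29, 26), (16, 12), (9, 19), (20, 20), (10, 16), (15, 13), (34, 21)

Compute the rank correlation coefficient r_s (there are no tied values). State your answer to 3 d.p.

0.595

Rank u: 6, 7, 4, 1, 5, 2, 3, 8
Rank v: 4, 8, 1, 5, 6, 3, 2, 7
d = rank(u) − rank(v): 2, -1, 3, -4, -1, -1, 1, 1; Σd² = 34
ρ = 1 − 6Σd² / [n(n²−1)] = 1 − 6×34 / (8×63) = 1 − 204/504 ≈ 0.595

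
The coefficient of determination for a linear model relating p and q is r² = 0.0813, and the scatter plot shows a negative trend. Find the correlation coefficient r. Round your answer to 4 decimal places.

-0.2851

|r| = √0.0813 = 0.2851
The association is negative, so r = −0.2851.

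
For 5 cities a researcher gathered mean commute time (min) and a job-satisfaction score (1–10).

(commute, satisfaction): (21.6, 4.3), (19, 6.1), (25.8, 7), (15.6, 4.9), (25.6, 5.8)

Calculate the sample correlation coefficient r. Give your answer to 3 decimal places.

0.521

n = 5, Σx = 107.6, Σy = 28.1, Σx² = 2391.92, Σy² = 162.35, Σxy = 614.3
nΣxy − ΣxΣy = 3071.5 − 3023.56 = 47.94
nΣx² − (Σx)² = 11959.6 − 11577.76 = 381.84; nΣy² − (Σy)² = 811.75 − 789.61 = 22.14
r = 47.94 / √(381.84 × 22.14) = 47.94 / 91.9453 ≈ 0.521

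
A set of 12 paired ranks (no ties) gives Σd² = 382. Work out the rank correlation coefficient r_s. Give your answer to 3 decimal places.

-0.336

ρ = 1 − 6Σd² / [n(n²−1)] = 1 − 6×382 / (12×143)
  = 1 − 2292/1716 = 1 − 1.3357 ≈ -0.336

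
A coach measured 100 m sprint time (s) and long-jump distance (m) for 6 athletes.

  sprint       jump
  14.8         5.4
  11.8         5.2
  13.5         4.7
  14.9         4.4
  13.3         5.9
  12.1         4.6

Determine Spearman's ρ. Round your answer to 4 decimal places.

-0.2571

Rank sprint: 5, 1, 4, 6, 3, 2
Rank jump: 5, 4, 3, 1, 6, 2
d = rank(sprint) − rank(jump): 0, -3, 1, 5, -3, 0; Σd² = 44
ρ = 1 − 6Σd² / [n(n²−1)] = 1 − 6×44 / (6×35) = 1 − 264/210 ≈ -0.2571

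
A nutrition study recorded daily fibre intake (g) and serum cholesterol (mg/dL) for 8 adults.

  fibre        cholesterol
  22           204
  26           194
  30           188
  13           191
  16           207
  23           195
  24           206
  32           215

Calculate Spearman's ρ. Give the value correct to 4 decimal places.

Rank fibre: 3, 6, 7, 1, 2, 4, 5, 8
Rank cholesterol: 5, 3, 1, 2, 7, 4, 6, 8
d = rank(fibre) − rank(cholesterol): -2, 3, 6, -1, -5, 0, -1, 0; Σd² = 76
ρ = 1 − 6Σd² / [n(n²−1)] = 1 − 6×76 / (8×63) = 1 − 456/504 ≈ 0.0952

0.0952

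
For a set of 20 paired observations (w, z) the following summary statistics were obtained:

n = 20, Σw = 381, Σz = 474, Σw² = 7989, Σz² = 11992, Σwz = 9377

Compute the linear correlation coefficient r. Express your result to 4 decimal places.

0.4665

r = (nΣwz − ΣwΣz) / √[(nΣw² − (Σw)²)(nΣz² − (Σz)²)]
Numerator: 20×9377 − 381×474 = 6946
Denominator: √[(159780 − 145161)(239840 − 224676)] = √[14619 × 15164] = 14889.0065
r = 6946 / 14889.0065 ≈ 0.4665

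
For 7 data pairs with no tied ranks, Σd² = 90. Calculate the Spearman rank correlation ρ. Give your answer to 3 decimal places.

-0.607

ρ = 1 − 6Σd² / [n(n²−1)] = 1 − 6×90 / (7×48)
  = 1 − 540/336 = 1 − 1.6071 ≈ -0.607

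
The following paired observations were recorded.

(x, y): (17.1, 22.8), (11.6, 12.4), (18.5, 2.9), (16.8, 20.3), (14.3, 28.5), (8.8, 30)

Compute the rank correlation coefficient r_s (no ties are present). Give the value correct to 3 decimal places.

Rank x: 5, 2, 6, 4, 3, 1
Rank y: 4, 2, 1, 3, 5, 6
d = rank(x) − rank(y): 1, 0, 5, 1, -2, -5; Σd² = 56
ρ = 1 − 6Σd² / [n(n²−1)] = 1 − 6×56 / (6×35) = 1 − 336/210 ≈ -0.600

-0.600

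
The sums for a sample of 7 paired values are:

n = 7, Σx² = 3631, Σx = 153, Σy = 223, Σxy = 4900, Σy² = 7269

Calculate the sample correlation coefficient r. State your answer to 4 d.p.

r = (nΣxy − ΣxΣy) / √[(nΣx² − (Σx)²)(nΣy² − (Σy)²)]
Numerator: 7×4900 − 153×223 = 181
Denominator: √[(25417 − 23409)(50883 − 49729)] = √[2008 × 1154] = 1522.2457
r = 181 / 1522.2457 ≈ 0.1189

0.1189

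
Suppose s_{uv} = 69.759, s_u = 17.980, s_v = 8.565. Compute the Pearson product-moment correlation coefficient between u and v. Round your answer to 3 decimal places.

0.453

r = Cov(u,v) / (s_u · s_v) = 69.759 / (17.980 × 8.565)
  = 69.759 / 153.9987 ≈ 0.453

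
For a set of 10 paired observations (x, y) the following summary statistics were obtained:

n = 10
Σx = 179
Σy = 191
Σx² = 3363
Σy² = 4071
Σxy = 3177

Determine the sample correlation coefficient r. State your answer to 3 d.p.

-0.933

r = (nΣxy − ΣxΣy) / √[(nΣx² − (Σx)²)(nΣy² − (Σy)²)]
Numerator: 10×3177 − 179×191 = -2419
Denominator: √[(33630 − 32041)(40710 − 36481)] = √[1589 × 4229] = 2592.2733
r = -2419 / 2592.2733 ≈ -0.933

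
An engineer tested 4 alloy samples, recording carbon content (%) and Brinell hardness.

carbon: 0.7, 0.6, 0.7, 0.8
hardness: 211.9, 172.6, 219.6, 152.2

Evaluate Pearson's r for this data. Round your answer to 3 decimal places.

n = 4, Σx = 2.8, Σy = 756.3, Σx² = 1.98, Σy² = 146081.37, Σxy = 527.37
nΣxy − ΣxΣy = 2109.48 − 2117.64 = -8.16
nΣx² − (Σx)² = 7.92 − 7.84 = 0.08; nΣy² − (Σy)² = 584325.48 − 571989.69 = 12335.79
r = -8.16 / √(0.08 × 12335.79) = -8.16 / 31.4144 ≈ -0.260

-0.260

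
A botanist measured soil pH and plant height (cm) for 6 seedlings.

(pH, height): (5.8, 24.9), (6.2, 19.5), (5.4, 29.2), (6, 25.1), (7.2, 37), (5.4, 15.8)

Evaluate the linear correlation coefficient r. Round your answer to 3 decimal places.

n = 6, Σx = 36, Σy = 151.5, Σx² = 218.24, Σy² = 4101.55, Σxy = 925.32
nΣxy − ΣxΣy = 5551.92 − 5454 = 97.92
nΣx² − (Σx)² = 1309.44 − 1296 = 13.44; nΣy² − (Σy)² = 24609.3 − 22952.25 = 1657.05
r = 97.92 / √(13.44 × 1657.05) = 97.92 / 149.2339 ≈ 0.656

0.656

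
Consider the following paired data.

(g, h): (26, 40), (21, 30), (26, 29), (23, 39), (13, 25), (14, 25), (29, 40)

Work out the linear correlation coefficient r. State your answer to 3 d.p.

0.805

n = 7, Σg = 152, Σh = 228, Σg² = 3528, Σh² = 7712, Σgh = 5156
nΣgh − ΣgΣh = 36092 − 34656 = 1436
nΣg² − (Σg)² = 24696 − 23104 = 1592; nΣh² − (Σh)² = 53984 − 51984 = 2000
r = 1436 / √(1592 × 2000) = 1436 / 1784.3766 ≈ 0.805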